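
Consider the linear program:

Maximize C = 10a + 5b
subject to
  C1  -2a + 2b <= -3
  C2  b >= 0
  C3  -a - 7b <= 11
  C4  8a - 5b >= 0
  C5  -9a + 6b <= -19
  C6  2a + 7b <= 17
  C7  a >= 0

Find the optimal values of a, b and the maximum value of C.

The binding constraints are b = 0 and 2a + 7b = 17.
Solving simultaneously gives a = 17/2, b = 0.

a = 17/2, b = 0, maximum C = 85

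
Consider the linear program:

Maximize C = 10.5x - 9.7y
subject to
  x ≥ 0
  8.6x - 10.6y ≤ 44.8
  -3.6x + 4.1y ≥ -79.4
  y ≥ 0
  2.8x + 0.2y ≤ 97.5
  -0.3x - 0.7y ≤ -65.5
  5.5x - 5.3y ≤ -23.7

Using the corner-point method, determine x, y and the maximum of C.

x = 1103/38, y = 3083/38, maximum C = -2411/5

Corner points and C = 10.5x - 9.7y:
  (0, 975/2) → C = -18915/4
  (0, 655/7) → C = -12707/14
  (1103/38, 3083/38) → C = -2411/5

The binding constraints are 2.8x + 0.2y = 97.5 and -0.3x - 0.7y = -65.5.
Solving simultaneously gives x = 1103/38, y = 3083/38.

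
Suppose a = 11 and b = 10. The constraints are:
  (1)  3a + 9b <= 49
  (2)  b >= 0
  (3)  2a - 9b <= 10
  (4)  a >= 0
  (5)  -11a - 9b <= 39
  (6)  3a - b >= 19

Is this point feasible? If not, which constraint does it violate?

Constraint (1): 3a + 9b = 123, which is not ≤ 49. All other constraints are satisfied.

not feasible — violates (1)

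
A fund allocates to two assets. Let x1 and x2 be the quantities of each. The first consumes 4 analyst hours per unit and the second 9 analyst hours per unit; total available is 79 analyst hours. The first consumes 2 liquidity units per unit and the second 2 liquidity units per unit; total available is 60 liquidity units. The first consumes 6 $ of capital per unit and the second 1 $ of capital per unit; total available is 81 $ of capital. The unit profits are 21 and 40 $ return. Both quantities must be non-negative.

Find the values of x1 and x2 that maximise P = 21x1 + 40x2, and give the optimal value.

x1 = 13, x2 = 3, maximum P = 393

Feasible corners and P = 21x1 + 40x2:
  (0, 0) → P = 0
  (0, 79/9) → P = 3160/9
  (27/2, 0) → P = 567/2
  (13, 3) → P = 393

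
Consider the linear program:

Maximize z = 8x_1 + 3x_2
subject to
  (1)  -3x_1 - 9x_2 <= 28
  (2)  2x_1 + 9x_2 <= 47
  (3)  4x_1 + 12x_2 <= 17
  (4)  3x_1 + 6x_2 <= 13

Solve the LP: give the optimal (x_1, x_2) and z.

x_1 = 95/3, x_2 = -41/3, maximum z = 637/3

Extreme points and z = 8x_1 + 3x_2:
  (-75, 197/9) → z = -1603/3
  (95/3, -41/3) → z = 637/3
  (-137/4, 77/6) → z = -471/2
  (9/2, -1/12) → z = 143/4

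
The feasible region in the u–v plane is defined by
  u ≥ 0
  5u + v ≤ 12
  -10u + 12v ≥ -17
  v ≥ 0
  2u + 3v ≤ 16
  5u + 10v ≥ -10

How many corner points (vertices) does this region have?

The feasible vertices (each the meet of two boundaries and inside every other half-plane) are:
  (0, 0)
  (0, 16/3)
  (23/10, 1/2)
  (20/13, 56/13)
  (17/10, 0)

5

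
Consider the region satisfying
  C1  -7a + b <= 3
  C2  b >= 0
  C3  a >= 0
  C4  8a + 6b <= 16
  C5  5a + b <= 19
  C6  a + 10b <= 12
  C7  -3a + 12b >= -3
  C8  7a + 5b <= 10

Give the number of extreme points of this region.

5

Pairwise boundary intersections that survive every other constraint:
  (0, 0)
  (1, 0)
  (0, 6/5)
  (8/13, 74/65)
  (15/11, 1/11)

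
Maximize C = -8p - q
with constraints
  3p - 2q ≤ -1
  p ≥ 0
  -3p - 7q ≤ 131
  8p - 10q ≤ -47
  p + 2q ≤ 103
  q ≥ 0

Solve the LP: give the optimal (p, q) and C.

p = 0, q = 47/10, maximum C = -47/10

Vertices and C = -8p - q:
  (6, 19/2) → C = -115/2
  (51/2, 155/4) → C = -971/4
  (0, 47/10) → C = -47/10
  (0, 103/2) → C = -103/2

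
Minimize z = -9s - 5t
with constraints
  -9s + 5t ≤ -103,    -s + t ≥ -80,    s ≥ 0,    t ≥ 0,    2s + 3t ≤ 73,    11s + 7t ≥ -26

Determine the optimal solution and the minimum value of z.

s = 73/2, t = 0, minimum z = -657/2

Corner points and z = -9s - 5t:
  (103/9, 0) → z = -103
  (674/37, 451/37) → z = -8321/37
  (73/2, 0) → z = -657/2

The binding constraints are t = 0 and 2s + 3t = 73.
Solving simultaneously gives s = 73/2, t = 0.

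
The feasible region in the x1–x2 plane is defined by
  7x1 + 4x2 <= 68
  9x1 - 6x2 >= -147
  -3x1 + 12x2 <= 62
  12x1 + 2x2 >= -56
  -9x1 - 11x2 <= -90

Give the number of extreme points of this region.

Of the 10 pairwise boundary intersections, those satisfying every inequality are:
  (71/12, 319/48)
  (388/41, 18/41)
  (398/141, 276/47)

3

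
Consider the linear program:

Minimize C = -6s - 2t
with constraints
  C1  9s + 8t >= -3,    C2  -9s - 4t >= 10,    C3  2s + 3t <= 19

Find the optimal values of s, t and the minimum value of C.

s = -17/9, t = 7/4, minimum C = 47/6

Extreme points and C = -6s - 2t:
  (-17/9, 7/4) → C = 47/6
  (-161/11, 177/11) → C = 612/11
  (-106/19, 191/19) → C = 254/19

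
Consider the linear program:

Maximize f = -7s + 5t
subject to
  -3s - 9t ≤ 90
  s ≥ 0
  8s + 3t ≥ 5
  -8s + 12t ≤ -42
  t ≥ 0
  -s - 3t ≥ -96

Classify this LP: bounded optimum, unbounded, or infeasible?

Extreme points and f = -7s + 5t:
  (21/4, 0) → f = -147/4
  (71/2, 121/6) → f = -443/3
  (96, 0) → f = -672
The feasible region has finitely many vertices and no improving ray; the maximum is -147/4 at (21/4, 0).

bounded optimum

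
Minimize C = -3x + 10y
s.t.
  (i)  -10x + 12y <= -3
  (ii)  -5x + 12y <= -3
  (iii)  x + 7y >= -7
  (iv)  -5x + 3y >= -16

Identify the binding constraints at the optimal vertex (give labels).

(iii) and (iv)

Feasible corners and C = -3x + 10y:
  (0, -1/4) → C = -5/2
  (-63/82, -73/82) → C = -541/82
  (61/15, 13/9) → C = 101/45
  (91/38, -51/38) → C = -783/38

The minimum is at (91/38, -51/38). Substituting into each constraint, equality holds for (iii) and (iv); the remaining constraints have slack.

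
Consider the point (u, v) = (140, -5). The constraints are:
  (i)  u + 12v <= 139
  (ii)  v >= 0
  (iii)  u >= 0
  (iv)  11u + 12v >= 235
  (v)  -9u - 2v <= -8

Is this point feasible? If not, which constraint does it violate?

Constraint (ii): v = -5, which is not ≥ 0. All other constraints are satisfied.

not feasible — violates (ii)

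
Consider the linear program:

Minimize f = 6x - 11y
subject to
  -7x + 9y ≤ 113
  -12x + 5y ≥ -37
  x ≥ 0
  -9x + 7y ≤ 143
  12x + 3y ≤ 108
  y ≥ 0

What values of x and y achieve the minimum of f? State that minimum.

The binding constraints are -7x + 9y = 113 and 12x + 3y = 108.
Solving simultaneously gives x = 211/43, y = 704/43.

x = 211/43, y = 704/43, minimum f = -6478/43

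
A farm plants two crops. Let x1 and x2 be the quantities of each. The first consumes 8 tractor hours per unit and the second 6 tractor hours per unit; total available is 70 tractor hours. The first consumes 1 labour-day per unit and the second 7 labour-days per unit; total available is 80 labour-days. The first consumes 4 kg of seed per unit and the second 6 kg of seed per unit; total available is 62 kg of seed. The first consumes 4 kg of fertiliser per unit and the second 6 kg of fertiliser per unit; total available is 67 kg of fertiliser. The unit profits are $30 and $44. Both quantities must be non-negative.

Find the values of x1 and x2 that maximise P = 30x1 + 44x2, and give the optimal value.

Vertices and P = 30x1 + 44x2:
  (0, 0) → P = 0
  (0, 31/3) → P = 1364/3
  (35/4, 0) → P = 525/2
  (2, 9) → P = 456

The optimum lies where 8x1 + 6x2 = 70 and 4x1 + 6x2 = 62.
Solving simultaneously gives x1 = 2, x2 = 9.

x1 = 2, x2 = 9, maximum P = 456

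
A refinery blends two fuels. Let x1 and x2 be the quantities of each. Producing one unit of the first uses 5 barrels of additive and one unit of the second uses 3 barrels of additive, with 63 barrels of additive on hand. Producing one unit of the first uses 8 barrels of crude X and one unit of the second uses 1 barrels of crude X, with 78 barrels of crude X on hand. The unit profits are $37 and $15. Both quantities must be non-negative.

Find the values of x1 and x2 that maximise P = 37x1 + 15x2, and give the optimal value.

x1 = 9, x2 = 6, maximum P = 423

The binding constraints are 5x1 + 3x2 = 63 and 8x1 + x2 = 78.
Solving simultaneously gives x1 = 9, x2 = 6.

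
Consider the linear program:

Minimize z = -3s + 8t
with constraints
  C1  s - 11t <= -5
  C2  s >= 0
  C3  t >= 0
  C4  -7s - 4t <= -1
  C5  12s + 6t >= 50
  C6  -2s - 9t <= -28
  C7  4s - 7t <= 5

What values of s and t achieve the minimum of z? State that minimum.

Feasible corners and z = -3s + 8t:
  (0, 25/3) → z = 200/3
  (47/16, 59/24) → z = 521/48
  (241/50, 51/25) → z = 93/50
The feasible region is unbounded (it extends along (0, 1), (7, 4)), but z strictly increases along every unbounded feasible direction, so there is no improving ray and the minimum is attained at a vertex.

At the optimal vertex, -2s - 9t = -28 and 4s - 7t = 5.
Solving simultaneously gives s = 241/50, t = 51/25.

s = 241/50, t = 51/25, minimum z = 93/50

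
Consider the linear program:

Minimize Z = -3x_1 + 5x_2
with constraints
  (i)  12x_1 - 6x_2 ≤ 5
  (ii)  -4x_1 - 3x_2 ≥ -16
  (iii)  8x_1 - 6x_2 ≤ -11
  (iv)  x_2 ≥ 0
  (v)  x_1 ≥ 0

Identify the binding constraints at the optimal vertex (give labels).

Corner points and Z = -3x_1 + 5x_2:
  (21/16, 43/12) → Z = 671/48
  (0, 16/3) → Z = 80/3
  (0, 11/6) → Z = 55/6

The minimum is at (0, 11/6). Substituting into each constraint, equality holds for (iii) and (v); the remaining constraints have slack.

(iii) and (v)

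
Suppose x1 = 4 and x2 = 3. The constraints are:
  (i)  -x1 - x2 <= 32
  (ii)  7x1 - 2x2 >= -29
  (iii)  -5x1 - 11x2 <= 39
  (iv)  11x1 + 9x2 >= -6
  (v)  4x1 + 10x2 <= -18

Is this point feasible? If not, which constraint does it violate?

Constraint (v): 4x1 + 10x2 = 46, which is not ≤ -18. All other constraints are satisfied.

not feasible — violates (v)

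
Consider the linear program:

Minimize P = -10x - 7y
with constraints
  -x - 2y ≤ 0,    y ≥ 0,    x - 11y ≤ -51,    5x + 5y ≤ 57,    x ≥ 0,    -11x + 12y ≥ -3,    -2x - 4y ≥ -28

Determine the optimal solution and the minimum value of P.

x = 4, y = 5, minimum P = -75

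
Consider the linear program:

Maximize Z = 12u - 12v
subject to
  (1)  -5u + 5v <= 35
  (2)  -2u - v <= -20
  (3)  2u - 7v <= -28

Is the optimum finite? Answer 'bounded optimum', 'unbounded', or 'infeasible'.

From the feasible point (13/3, 34/3), moving in the direction (7, 2) keeps every constraint satisfied while Z increases without bound.

unbounded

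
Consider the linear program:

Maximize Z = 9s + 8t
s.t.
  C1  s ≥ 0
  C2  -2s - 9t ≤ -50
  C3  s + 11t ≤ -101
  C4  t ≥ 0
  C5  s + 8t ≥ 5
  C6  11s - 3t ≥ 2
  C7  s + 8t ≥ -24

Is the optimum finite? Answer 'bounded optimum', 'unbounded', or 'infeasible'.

infeasible

The boundaries -2s - 9t = -50 and t = 0 meet at (25, 0), but that point violates s + 11t ≤ -101. Every candidate vertex is excluded by some other constraint, so the feasible region is empty.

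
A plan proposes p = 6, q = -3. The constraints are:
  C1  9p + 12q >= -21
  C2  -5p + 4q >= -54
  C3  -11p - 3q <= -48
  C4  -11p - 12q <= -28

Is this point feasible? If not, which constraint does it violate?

C1: 18 ≥ -21 ✓
C2: -42 ≥ -54 ✓
C3: -57 ≤ -48 ✓
C4: -30 ≤ -28 ✓

feasible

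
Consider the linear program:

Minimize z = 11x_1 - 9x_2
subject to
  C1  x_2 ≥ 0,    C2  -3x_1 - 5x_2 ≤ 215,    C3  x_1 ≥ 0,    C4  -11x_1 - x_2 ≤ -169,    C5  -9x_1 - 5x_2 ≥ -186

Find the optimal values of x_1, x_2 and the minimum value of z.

Corner points and z = 11x_1 - 9x_2:
  (169/11, 0) → z = 169
  (62/3, 0) → z = 682/3
  (659/46, 525/46) → z = 1262/23

At the optimal vertex, -11x_1 - x_2 = -169 and -9x_1 - 5x_2 = -186.
Solving simultaneously gives x_1 = 659/46, x_2 = 525/46.

x_1 = 659/46, x_2 = 525/46, minimum z = 1262/23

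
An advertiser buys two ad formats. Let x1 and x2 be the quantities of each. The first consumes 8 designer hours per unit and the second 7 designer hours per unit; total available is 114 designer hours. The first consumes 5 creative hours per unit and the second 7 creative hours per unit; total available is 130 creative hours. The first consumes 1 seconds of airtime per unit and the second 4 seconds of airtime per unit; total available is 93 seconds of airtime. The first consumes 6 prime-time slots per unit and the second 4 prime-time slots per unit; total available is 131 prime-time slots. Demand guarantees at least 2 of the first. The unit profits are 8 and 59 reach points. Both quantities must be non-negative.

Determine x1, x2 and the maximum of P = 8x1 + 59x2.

x1 = 2, x2 = 14, maximum P = 842

Corner points and P = 8x1 + 59x2:
  (57/4, 0) → P = 114
  (2, 0) → P = 16
  (2, 14) → P = 842

The binding constraints are 8x1 + 7x2 = 114 and x1 = 2.
Solving simultaneously gives x1 = 2, x2 = 14.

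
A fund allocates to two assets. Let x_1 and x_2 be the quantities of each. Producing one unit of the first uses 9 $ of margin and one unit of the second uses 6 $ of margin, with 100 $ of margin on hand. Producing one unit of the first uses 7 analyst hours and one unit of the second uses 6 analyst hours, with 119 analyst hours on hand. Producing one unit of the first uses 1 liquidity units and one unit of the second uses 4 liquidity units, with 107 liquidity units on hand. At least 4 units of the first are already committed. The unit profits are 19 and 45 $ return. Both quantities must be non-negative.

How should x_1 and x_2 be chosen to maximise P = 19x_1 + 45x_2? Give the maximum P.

Corner points and P = 19x_1 + 45x_2:
  (100/9, 0) → P = 1900/9
  (4, 0) → P = 76
  (4, 32/3) → P = 556

x_1 = 4, x_2 = 32/3, maximum P = 556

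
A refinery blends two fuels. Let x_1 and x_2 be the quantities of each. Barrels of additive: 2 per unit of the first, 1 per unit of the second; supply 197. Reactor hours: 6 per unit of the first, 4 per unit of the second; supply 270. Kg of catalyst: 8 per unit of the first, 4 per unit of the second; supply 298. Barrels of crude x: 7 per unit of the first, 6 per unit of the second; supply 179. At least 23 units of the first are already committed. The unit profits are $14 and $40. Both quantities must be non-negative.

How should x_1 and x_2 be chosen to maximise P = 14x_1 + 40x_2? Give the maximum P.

Vertices and P = 14x_1 + 40x_2:
  (179/7, 0) → P = 358
  (23, 0) → P = 322
  (23, 3) → P = 442

At the optimal vertex, 7x_1 + 6x_2 = 179 and x_1 = 23.
Solving simultaneously gives x_1 = 23, x_2 = 3.

x_1 = 23, x_2 = 3, maximum P = 442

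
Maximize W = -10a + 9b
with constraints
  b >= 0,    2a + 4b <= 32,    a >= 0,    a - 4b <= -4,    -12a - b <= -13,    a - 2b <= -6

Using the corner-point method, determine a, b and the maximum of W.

Feasible corners and W = -10a + 9b:
  (10/23, 179/23) → W = 1511/23
  (5, 11/2) → W = -1/2
  (4/5, 17/5) → W = 113/5

a = 10/23, b = 179/23, maximum W = 1511/23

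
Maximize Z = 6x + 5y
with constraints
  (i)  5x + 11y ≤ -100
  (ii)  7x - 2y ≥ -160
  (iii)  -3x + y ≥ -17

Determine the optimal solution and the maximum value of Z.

Vertices and Z = 6x + 5y:
  (-1960/87, 100/87) → Z = -11260/87
  (87/38, -385/38) → Z = -1403/38
  (-194, -599) → Z = -4159

x = 87/38, y = -385/38, maximum Z = -1403/38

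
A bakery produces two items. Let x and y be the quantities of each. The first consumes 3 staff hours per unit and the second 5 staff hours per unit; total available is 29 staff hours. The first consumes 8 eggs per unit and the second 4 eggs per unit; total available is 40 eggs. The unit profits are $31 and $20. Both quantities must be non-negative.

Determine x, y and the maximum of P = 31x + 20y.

x = 3, y = 4, maximum P = 173

Extreme points and P = 31x + 20y:
  (0, 0) → P = 0
  (0, 29/5) → P = 116
  (5, 0) → P = 155
  (3, 4) → P = 173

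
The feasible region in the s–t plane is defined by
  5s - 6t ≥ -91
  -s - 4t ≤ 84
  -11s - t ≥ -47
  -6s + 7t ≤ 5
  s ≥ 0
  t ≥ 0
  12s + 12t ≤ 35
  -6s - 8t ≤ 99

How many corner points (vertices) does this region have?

4

The feasible vertices (each the meet of two boundaries and inside every other half-plane) are:
  (0, 5/7)
  (185/156, 45/26)
  (0, 0)
  (35/12, 0)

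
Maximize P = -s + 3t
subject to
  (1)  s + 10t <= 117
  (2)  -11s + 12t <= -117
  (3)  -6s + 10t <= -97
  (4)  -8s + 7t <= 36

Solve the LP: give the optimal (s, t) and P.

s = 214/7, t = 121/14, maximum P = -65/14

Extreme points and P = -s + 3t:
  (214/7, 121/14) → P = -65/14
  (3/19, -365/38) → P = -1101/38
  (-1251/19, -1332/19) → P = -2745/19
The feasible region is unbounded (it extends along (10, -1), (-7, -8)), but P strictly decreases along every unbounded feasible direction, so there is no improving ray and the maximum is attained at a vertex.

The binding constraints are s + 10t = 117 and -6s + 10t = -97.
Solving simultaneously gives s = 214/7, t = 121/14.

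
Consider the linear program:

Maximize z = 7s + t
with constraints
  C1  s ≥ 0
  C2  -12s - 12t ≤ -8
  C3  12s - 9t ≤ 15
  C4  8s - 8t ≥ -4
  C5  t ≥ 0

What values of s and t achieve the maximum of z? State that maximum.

Feasible corners and z = 7s + t:
  (1/12, 7/12) → z = 7/6
  (2/3, 0) → z = 14/3
  (13/2, 7) → z = 105/2
  (5/4, 0) → z = 35/4

At the optimal vertex, 12s - 9t = 15 and 8s - 8t = -4.
Solving simultaneously gives s = 13/2, t = 7.

s = 13/2, t = 7, maximum z = 105/2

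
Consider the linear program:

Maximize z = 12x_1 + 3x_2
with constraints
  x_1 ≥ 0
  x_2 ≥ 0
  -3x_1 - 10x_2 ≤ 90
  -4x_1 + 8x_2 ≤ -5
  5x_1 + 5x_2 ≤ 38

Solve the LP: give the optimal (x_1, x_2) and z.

x_1 = 38/5, x_2 = 0, maximum z = 456/5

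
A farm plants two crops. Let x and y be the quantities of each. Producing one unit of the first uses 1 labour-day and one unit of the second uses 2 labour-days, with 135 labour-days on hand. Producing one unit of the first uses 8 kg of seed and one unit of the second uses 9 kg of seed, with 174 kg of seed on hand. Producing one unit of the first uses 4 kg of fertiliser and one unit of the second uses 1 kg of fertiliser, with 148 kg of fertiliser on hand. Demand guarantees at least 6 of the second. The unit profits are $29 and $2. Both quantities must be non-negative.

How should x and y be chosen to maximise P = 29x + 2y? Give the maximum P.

Feasible corners and P = 29x + 2y:
  (0, 58/3) → P = 116/3
  (0, 6) → P = 12
  (15, 6) → P = 447

x = 15, y = 6, maximum P = 447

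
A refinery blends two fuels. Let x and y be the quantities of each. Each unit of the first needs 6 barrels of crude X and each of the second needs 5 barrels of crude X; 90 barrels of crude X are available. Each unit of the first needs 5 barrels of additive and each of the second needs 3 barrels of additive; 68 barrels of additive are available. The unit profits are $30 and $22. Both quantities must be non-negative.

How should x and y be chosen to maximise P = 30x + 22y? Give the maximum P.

Vertices and P = 30x + 22y:
  (0, 0) → P = 0
  (0, 18) → P = 396
  (68/5, 0) → P = 408
  (10, 6) → P = 432

x = 10, y = 6, maximum P = 432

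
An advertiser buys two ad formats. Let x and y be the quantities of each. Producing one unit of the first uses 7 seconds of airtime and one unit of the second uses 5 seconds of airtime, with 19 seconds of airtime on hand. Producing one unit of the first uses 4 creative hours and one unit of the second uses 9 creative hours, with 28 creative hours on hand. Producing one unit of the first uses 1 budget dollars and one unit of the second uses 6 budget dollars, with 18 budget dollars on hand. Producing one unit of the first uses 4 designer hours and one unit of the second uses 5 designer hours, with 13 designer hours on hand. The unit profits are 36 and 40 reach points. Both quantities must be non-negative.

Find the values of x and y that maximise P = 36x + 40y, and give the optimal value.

Vertices and P = 36x + 40y:
  (0, 0) → P = 0
  (0, 13/5) → P = 104
  (19/7, 0) → P = 684/7
  (2, 1) → P = 112

The optimum lies where 7x + 5y = 19 and 4x + 5y = 13.
Solving simultaneously gives x = 2, y = 1.

x = 2, y = 1, maximum P = 112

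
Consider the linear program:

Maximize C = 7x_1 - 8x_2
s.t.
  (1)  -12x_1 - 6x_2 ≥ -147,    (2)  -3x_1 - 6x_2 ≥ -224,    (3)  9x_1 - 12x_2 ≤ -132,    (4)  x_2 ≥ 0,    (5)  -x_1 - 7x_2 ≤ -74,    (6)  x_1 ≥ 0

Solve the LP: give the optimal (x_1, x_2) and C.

x_1 = 54/11, x_2 = 323/22, maximum C = -914/11

Vertices and C = 7x_1 - 8x_2:
  (54/11, 323/22) → C = -914/11
  (0, 49/2) → C = -196
  (0, 11) → C = -88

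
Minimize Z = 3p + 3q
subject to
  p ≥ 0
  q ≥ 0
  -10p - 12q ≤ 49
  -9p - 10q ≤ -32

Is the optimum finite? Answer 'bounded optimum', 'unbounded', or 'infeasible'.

bounded optimum

Vertices and Z = 3p + 3q:
  (0, 16/5) → Z = 48/5
  (32/9, 0) → Z = 32/3
The feasible region has finitely many vertices and no improving ray; the minimum is 48/5 at (0, 16/5).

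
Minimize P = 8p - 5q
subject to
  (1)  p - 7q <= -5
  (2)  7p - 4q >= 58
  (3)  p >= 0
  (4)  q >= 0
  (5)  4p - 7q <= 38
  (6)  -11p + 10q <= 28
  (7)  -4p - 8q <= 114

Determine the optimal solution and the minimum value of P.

Corner points and P = 8p - 5q:
  (142/15, 31/15) → P = 327/5
  (43/3, 58/21) → P = 706/7
  (346/13, 417/13) → P = 683/13
The feasible region is unbounded (it extends along (7, 4), (10, 11)), but P strictly increases along every unbounded feasible direction, so there is no improving ray and the minimum is attained at a vertex.

The optimum lies where 7p - 4q = 58 and -11p + 10q = 28.
Solving simultaneously gives p = 346/13, q = 417/13.

p = 346/13, q = 417/13, minimum P = 683/13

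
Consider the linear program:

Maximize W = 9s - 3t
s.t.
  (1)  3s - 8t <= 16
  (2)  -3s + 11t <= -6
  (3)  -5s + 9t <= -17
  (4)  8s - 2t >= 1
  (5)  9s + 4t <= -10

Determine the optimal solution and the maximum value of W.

s = -4/21, t = -29/14, maximum W = 9/2

The binding constraints are 3s - 8t = 16 and 9s + 4t = -10.
Solving simultaneously gives s = -4/21, t = -29/14.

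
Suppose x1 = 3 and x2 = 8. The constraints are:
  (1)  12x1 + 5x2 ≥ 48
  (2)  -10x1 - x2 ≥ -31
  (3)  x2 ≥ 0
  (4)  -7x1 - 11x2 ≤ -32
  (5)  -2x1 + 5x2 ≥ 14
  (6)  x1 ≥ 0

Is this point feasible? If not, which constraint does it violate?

not feasible — violates (2)

Constraint (2): -10x1 - x2 = -38, which is not ≥ -31. All other constraints are satisfied.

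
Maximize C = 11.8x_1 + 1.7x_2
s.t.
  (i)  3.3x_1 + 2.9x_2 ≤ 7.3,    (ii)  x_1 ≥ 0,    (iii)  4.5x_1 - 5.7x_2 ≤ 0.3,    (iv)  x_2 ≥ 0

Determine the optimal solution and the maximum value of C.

The optimum lies where 3.3x_1 + 2.9x_2 = 7.3 and 4.5x_1 - 5.7x_2 = 0.3.
Solving simultaneously gives x_1 = 4/3, x_2 = 1.

x_1 = 4/3, x_2 = 1, maximum C = 523/30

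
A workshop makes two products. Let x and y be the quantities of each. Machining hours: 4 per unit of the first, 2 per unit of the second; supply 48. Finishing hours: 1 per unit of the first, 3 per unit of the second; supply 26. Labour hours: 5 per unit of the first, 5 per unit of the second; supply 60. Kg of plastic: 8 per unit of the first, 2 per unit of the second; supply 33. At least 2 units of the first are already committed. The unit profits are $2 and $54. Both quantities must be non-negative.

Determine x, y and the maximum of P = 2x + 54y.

The optimum lies where x + 3y = 26 and x = 2.
Solving simultaneously gives x = 2, y = 8.

x = 2, y = 8, maximum P = 436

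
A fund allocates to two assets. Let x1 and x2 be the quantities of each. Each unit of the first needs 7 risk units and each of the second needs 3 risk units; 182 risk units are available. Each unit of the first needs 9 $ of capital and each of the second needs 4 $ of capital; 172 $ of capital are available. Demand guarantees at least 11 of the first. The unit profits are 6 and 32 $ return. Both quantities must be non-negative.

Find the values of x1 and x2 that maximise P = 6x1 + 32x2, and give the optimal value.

Vertices and P = 6x1 + 32x2:
  (172/9, 0) → P = 344/3
  (11, 0) → P = 66
  (11, 73/4) → P = 650

x1 = 11, x2 = 73/4, maximum P = 650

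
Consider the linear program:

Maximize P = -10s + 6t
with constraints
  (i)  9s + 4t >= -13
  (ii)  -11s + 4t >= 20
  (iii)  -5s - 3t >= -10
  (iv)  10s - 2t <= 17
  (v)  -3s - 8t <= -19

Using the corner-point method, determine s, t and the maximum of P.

s = -79/7, t = 155/7, maximum P = 1720/7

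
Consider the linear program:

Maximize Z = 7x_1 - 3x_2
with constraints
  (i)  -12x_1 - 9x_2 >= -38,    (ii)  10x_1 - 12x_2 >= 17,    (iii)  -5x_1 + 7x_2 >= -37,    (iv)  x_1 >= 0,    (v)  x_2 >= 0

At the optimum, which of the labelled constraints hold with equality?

(i) and (v)

Corner points and Z = 7x_1 - 3x_2:
  (203/78, 88/117) → Z = 415/26
  (19/6, 0) → Z = 133/6
  (17/10, 0) → Z = 119/10

The maximum is at (19/6, 0). Substituting into each constraint, equality holds for (i) and (v); the remaining constraints have slack.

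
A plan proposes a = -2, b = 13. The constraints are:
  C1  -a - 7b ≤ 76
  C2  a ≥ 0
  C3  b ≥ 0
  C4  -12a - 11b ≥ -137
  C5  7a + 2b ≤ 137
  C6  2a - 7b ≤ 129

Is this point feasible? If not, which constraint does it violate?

not feasible — violates C2

Constraint C2: a = -2, which is not ≥ 0. All other constraints are satisfied.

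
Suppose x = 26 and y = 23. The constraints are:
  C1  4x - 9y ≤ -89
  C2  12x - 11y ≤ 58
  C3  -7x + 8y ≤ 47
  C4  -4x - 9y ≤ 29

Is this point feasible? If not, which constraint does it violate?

not feasible — violates C2

Constraint C2: 12x - 11y = 59, which is not ≤ 58. All other constraints are satisfied.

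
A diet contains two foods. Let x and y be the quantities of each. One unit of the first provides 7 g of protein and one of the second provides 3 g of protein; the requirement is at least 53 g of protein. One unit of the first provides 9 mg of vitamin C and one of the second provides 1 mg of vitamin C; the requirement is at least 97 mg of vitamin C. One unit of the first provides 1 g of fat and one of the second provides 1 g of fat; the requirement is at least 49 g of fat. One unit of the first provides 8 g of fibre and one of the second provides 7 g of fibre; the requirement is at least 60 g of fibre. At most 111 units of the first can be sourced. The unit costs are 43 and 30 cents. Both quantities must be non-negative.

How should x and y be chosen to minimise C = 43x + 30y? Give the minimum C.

x = 6, y = 43, minimum C = 1548

Corner points and C = 43x + 30y:
  (0, 97) → C = 2910
  (49, 0) → C = 2107
  (111, 0) → C = 4773
  (6, 43) → C = 1548
The feasible region is unbounded (it extends along (0, 1)), but C strictly increases along every unbounded feasible direction, so there is no improving ray and the minimum is attained at a vertex.

The optimum lies where 9x + y = 97 and x + y = 49.
Solving simultaneously gives x = 6, y = 43.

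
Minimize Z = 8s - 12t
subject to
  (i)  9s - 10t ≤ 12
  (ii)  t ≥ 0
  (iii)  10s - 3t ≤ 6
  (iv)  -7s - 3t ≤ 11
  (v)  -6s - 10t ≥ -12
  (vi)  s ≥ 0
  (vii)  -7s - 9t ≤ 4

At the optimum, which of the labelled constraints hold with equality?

(v) and (vi)

Corner points and Z = 8s - 12t:
  (3/5, 0) → Z = 24/5
  (0, 0) → Z = 0
  (48/59, 42/59) → Z = -120/59
  (0, 6/5) → Z = -72/5

The minimum is at (0, 6/5). Substituting into each constraint, equality holds for (v) and (vi); the remaining constraints have slack.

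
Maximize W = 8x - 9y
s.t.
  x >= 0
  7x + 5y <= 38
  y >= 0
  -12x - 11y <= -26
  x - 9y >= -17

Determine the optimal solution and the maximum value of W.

x = 38/7, y = 0, maximum W = 304/7

Feasible corners and W = 8x - 9y:
  (38/7, 0) → W = 304/7
  (257/68, 157/68) → W = 643/68
  (13/6, 0) → W = 52/3
  (47/119, 230/119) → W = -242/17

At the optimal vertex, 7x + 5y = 38 and y = 0.
Solving simultaneously gives x = 38/7, y = 0.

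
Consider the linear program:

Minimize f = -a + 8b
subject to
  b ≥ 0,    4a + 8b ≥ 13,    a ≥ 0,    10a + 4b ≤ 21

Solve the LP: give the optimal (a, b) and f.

a = 29/16, b = 23/32, minimum f = 63/16

Corner points and f = -a + 8b:
  (0, 13/8) → f = 13
  (29/16, 23/32) → f = 63/16
  (0, 21/4) → f = 42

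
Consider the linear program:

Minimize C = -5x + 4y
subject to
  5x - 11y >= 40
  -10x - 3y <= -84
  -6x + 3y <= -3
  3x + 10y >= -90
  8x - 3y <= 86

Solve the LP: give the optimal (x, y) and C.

x = 85/9, y = -94/27, minimum C = -1651/27

Vertices and C = -5x + 4y:
  (1044/125, 4/25) → C = -1028/25
  (826/73, 110/73) → C = -3690/73
  (85/9, -94/27) → C = -1651/27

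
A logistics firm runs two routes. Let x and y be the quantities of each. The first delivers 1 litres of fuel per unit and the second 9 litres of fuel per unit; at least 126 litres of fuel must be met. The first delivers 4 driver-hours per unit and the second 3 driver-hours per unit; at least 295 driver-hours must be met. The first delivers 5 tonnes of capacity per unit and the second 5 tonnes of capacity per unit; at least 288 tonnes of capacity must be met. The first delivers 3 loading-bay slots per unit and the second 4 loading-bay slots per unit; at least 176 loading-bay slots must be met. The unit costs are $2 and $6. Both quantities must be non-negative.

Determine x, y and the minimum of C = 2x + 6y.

x = 69, y = 19/3, minimum C = 176

Vertices and C = 2x + 6y:
  (0, 295/3) → C = 590
  (126, 0) → C = 252
  (69, 19/3) → C = 176
The feasible region is unbounded (it extends along (0, 1), (1, 0)), but C strictly increases along every unbounded feasible direction, so there is no improving ray and the minimum is attained at a vertex.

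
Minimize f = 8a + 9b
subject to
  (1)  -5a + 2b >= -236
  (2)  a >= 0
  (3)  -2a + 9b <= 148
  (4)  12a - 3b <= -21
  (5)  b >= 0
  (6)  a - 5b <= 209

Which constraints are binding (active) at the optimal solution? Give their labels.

Vertices and f = 8a + 9b:
  (0, 148/9) → f = 148
  (0, 7) → f = 63
  (5/2, 17) → f = 173

The minimum is at (0, 7). Substituting into each constraint, equality holds for (2) and (4); the remaining constraints have slack.

(2) and (4)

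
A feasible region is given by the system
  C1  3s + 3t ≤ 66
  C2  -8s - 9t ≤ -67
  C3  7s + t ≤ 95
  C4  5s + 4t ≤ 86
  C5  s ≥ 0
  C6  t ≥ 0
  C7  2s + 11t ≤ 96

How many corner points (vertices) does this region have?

6

Intersecting each pair of boundary lines and keeping only the points that satisfy every inequality leaves:
  (0, 67/9)
  (67/8, 0)
  (294/23, 127/23)
  (95/7, 0)
  (562/47, 308/47)
  (0, 96/11)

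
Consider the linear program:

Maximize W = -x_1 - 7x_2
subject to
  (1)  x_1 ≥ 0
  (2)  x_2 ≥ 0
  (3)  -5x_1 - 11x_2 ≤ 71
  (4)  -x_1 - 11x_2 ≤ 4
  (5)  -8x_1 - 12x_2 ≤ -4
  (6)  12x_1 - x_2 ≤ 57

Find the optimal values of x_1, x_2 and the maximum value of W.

x_1 = 1/2, x_2 = 0, maximum W = -1/2

Vertices and W = -x_1 - 7x_2:
  (0, 1/3) → W = -7/3
  (1/2, 0) → W = -1/2
  (19/4, 0) → W = -19/4
The feasible region is unbounded (it extends along (0, 1), (1, 12)), but W strictly decreases along every unbounded feasible direction, so there is no improving ray and the maximum is attained at a vertex.

The optimum lies where x_2 = 0 and -8x_1 - 12x_2 = -4.
Solving simultaneously gives x_1 = 1/2, x_2 = 0.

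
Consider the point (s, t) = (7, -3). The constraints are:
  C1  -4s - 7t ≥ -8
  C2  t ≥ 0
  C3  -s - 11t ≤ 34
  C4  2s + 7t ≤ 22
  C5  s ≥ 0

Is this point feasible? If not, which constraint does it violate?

not feasible — violates C2

Constraint C2: t = -3, which is not ≥ 0. All other constraints are satisfied.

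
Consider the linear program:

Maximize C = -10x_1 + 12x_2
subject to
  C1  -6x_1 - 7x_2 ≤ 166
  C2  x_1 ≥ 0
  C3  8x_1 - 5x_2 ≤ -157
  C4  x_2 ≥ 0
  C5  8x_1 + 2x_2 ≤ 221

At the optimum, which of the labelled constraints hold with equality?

C2 and C5

Corner points and C = -10x_1 + 12x_2:
  (0, 157/5) → C = 1884/5
  (0, 221/2) → C = 1326
  (113/8, 54) → C = 2027/4

The maximum is at (0, 221/2). Substituting into each constraint, equality holds for C2 and C5; the remaining constraints have slack.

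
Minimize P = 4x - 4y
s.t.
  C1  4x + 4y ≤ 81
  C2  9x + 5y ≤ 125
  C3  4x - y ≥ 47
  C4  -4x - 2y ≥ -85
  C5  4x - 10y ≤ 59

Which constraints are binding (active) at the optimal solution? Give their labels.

C2 and C3

Corner points and P = 4x - 4y:
  (360/29, 77/29) → P = 1132/29
  (309/22, -31/110) → P = 3152/55
  (137/12, -4/3) → P = 51

The minimum is at (360/29, 77/29). Substituting into each constraint, equality holds for C2 and C3; the remaining constraints have slack.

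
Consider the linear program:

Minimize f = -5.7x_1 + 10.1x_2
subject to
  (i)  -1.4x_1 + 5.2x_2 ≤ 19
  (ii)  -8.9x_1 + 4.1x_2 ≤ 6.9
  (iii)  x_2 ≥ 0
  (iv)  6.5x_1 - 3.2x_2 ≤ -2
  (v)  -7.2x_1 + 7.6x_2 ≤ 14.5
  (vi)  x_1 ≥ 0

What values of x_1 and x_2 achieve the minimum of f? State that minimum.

The binding constraints are 6.5x_1 - 3.2x_2 = -2 and x_1 = 0.
Solving simultaneously gives x_1 = 0, x_2 = 5/8.

x_1 = 0, x_2 = 0.625, minimum f = 6.3125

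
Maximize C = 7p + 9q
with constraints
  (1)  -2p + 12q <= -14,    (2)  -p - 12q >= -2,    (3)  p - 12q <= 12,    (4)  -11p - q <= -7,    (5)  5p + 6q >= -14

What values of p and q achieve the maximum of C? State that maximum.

Vertices and C = 7p + 9q:
  (16/3, -5/18) → C = 209/6
  (2, -5/6) → C = 13/2
  (7, -5/12) → C = 181/4

p = 7, q = -5/12, maximum C = 181/4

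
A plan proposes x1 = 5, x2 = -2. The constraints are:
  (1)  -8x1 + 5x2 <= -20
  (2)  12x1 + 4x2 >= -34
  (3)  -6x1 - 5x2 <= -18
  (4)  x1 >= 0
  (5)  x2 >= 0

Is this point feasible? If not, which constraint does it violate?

not feasible — violates (5)

Constraint (5): x2 = -2, which is not ≥ 0. All other constraints are satisfied.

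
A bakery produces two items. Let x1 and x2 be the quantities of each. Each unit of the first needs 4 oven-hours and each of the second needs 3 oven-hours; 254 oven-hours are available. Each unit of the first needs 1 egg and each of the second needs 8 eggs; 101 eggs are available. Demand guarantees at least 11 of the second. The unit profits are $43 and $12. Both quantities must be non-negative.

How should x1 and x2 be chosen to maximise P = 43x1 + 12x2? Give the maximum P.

Vertices and P = 43x1 + 12x2:
  (0, 101/8) → P = 303/2
  (0, 11) → P = 132
  (13, 11) → P = 691

At the optimal vertex, x1 + 8x2 = 101 and x2 = 11.
Solving simultaneously gives x1 = 13, x2 = 11.

x1 = 13, x2 = 11, maximum P = 691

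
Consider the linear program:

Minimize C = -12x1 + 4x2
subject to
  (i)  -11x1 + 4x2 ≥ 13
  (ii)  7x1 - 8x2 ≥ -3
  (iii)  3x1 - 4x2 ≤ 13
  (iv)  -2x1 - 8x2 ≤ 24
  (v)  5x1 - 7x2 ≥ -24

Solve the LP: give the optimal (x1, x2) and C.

x1 = -23/15, x2 = -29/30, minimum C = 218/15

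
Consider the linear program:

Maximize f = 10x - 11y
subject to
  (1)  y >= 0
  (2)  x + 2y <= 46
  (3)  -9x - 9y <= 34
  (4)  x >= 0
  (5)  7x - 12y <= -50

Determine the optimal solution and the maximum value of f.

Feasible corners and f = 10x - 11y:
  (0, 23) → f = -253
  (226/13, 186/13) → f = 214/13
  (0, 25/6) → f = -275/6

The optimum lies where x + 2y = 46 and 7x - 12y = -50.
Solving simultaneously gives x = 226/13, y = 186/13.

x = 226/13, y = 186/13, maximum f = 214/13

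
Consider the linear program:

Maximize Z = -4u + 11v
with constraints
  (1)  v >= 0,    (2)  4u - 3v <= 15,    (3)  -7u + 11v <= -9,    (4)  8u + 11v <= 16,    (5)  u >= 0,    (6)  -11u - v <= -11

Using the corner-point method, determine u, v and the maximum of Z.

Vertices and Z = -4u + 11v:
  (9/7, 0) → Z = -36/7
  (2, 0) → Z = -8
  (5/3, 8/33) → Z = -4

At the optimal vertex, -7u + 11v = -9 and 8u + 11v = 16.
Solving simultaneously gives u = 5/3, v = 8/33.

u = 5/3, v = 8/33, maximum Z = -4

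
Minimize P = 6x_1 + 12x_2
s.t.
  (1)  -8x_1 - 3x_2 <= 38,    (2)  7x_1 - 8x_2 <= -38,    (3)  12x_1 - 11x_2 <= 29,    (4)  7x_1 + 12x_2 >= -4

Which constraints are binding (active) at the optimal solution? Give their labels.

(2) and (4)

Feasible corners and P = 6x_1 + 12x_2:
  (-148/25, 78/25) → P = 48/25
  (650/19, 659/19) → P = 11808/19
  (-122/35, 17/10) → P = -18/35
The feasible region is unbounded (it extends along (-3, 8), (11, 12)), but P strictly increases along every unbounded feasible direction, so there is no improving ray and the minimum is attained at a vertex.

The minimum is at (-122/35, 17/10). Substituting into each constraint, equality holds for (2) and (4); the remaining constraints have slack.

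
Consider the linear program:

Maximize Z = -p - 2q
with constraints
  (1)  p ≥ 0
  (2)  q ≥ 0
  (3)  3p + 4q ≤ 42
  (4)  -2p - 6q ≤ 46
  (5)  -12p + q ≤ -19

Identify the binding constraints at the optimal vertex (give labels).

Extreme points and Z = -p - 2q:
  (14, 0) → Z = -14
  (19/12, 0) → Z = -19/12
  (118/51, 149/17) → Z = -1012/51

The maximum is at (19/12, 0). Substituting into each constraint, equality holds for (2) and (5); the remaining constraints have slack.

(2) and (5)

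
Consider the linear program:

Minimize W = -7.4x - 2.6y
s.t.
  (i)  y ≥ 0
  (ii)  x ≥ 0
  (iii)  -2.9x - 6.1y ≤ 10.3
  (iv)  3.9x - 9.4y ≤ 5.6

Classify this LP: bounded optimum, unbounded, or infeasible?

unbounded

From the feasible point (0, 0), moving in the direction (0, 1) keeps every constraint satisfied while W decreases without bound.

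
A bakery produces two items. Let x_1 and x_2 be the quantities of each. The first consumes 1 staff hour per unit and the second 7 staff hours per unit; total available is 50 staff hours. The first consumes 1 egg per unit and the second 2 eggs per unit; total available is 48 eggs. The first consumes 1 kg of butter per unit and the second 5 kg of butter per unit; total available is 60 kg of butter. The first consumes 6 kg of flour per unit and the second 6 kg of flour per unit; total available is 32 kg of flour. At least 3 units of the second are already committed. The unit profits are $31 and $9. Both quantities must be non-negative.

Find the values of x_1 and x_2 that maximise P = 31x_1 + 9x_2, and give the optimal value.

x_1 = 7/3, x_2 = 3, maximum P = 298/3

Extreme points and P = 31x_1 + 9x_2:
  (0, 16/3) → P = 48
  (0, 3) → P = 27
  (7/3, 3) → P = 298/3

At the optimal vertex, 6x_1 + 6x_2 = 32 and x_2 = 3.
Solving simultaneously gives x_1 = 7/3, x_2 = 3.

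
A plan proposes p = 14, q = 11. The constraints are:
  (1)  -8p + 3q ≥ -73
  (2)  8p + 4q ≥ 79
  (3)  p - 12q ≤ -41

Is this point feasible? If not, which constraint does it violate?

Constraint (1): -8p + 3q = -79, which is not ≥ -73. All other constraints are satisfied.

not feasible — violates (1)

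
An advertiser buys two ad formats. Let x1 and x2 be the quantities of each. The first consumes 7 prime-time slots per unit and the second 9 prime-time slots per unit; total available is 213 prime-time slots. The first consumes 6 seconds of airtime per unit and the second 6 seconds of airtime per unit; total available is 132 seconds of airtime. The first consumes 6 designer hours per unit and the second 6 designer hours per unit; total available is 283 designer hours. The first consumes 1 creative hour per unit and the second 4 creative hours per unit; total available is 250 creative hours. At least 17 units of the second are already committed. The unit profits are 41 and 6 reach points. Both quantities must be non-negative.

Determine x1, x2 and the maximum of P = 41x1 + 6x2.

x1 = 5, x2 = 17, maximum P = 307

Vertices and P = 41x1 + 6x2:
  (0, 22) → P = 132
  (0, 17) → P = 102
  (5, 17) → P = 307

At the optimal vertex, 6x1 + 6x2 = 132 and x2 = 17.
Solving simultaneously gives x1 = 5, x2 = 17.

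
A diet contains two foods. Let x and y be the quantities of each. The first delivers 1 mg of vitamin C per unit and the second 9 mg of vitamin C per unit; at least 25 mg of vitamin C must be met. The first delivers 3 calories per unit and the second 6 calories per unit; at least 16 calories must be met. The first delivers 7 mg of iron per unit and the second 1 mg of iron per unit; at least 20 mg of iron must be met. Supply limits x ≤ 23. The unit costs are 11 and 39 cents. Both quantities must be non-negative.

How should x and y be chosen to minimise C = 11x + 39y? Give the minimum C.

Extreme points and C = 11x + 39y:
  (0, 20) → C = 780
  (5/2, 5/2) → C = 125
  (23, 2/9) → C = 785/3
The feasible region is unbounded (it extends along (0, 1)), but C strictly increases along every unbounded feasible direction, so there is no improving ray and the minimum is attained at a vertex.

The binding constraints are x + 9y = 25 and 7x + y = 20.
Solving simultaneously gives x = 5/2, y = 5/2.

x = 5/2, y = 5/2, minimum C = 125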